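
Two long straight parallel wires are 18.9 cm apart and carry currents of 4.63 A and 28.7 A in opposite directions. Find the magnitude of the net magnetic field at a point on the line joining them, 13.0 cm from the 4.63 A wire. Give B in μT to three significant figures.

B ≈ 104 μT

Each long wire gives B = μ₀I/(2πd). Distances are d₁ = 0.13 m and d₂ = 0.059 m.
B₁ = 7.12×10⁻⁶ T, B₂ = 9.73×10⁻⁵ T.
Between antiparallel currents both contributions point the same way, so they add. B = B₁ + B₂ = 7.12×10⁻⁶ + 9.73×10⁻⁵ = 1.04×10⁻⁴ T.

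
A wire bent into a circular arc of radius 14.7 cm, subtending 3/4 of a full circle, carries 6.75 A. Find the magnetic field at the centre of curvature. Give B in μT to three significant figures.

The Biot–Savart field of a circular arc at its centre is B = μ₀Iφ/(4πR), with φ = 4.712 rad.
B = (4π×10⁻⁷ × 6.75 × 4.712) / (4π × 0.147) = 2.16×10⁻⁵ T.

B ≈ 21.6 μT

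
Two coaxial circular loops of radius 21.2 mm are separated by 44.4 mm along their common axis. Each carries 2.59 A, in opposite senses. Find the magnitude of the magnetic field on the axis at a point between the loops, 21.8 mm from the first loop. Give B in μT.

Each loop contributes B = μ₀IR²/[2(R²+z²)^(3/2)] on the axis, with z measured from that loop.
Loop 1 (z = 0.0218 m): B₁ = 2.60×10⁻⁵ T. Loop 2 (z = 0.0226 m): B₂ = 2.46×10⁻⁵ T.
The fields oppose: B = |B₁ − B₂| = 1.43×10⁻⁶ T.

B ≈ 1.43 μT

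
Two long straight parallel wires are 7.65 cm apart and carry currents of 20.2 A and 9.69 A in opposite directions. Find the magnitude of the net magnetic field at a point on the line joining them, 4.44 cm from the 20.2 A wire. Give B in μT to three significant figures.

Each long wire gives B = μ₀I/(2πd). Distances are d₁ = 0.0444 m and d₂ = 0.0321 m.
B₁ = 9.10×10⁻⁵ T, B₂ = 6.04×10⁻⁵ T.
Between antiparallel currents both contributions point the same way, so they add. B = B₁ + B₂ = 9.10×10⁻⁵ + 6.04×10⁻⁵ = 1.51×10⁻⁴ T.

B ≈ 151 μT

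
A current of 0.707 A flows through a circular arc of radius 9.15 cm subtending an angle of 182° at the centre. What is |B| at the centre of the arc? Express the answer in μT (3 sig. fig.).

The Biot–Savart field of a circular arc at its centre is B = μ₀Iφ/(4πR), with φ = 3.176 rad.
B = (4π×10⁻⁷ × 0.707 × 3.176) / (4π × 0.0915) = 2.45×10⁻⁶ T.

B ≈ 2.45 μT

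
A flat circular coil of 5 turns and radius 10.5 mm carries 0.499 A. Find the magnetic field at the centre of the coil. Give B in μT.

B ≈ 149 μT

For an N-turn flat coil, B = Nμ₀I/(2R) with R = 0.0105 m.
B = 5 × 2.99×10⁻⁵ T = 1.49×10⁻⁴ T.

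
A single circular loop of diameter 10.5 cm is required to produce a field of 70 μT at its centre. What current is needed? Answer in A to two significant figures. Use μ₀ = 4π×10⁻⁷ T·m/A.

At the centre of a circular loop B = μ₀I/(2R), so I = 2RB/μ₀.
With R = 0.0525 m, I = 2 × 0.0525 × 7.00×10⁻⁵ / (4π×10⁻⁷) = 5.85 A.

I ≈ 5.8 A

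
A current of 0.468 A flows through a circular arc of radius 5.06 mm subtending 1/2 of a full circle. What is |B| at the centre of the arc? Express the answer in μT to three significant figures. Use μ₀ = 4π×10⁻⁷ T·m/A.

B ≈ 29.1 μT

The Biot–Savart field of a circular arc at its centre is B = μ₀Iφ/(4πR), with φ = 3.142 rad.
B = (4π×10⁻⁷ × 0.468 × 3.142) / (4π × 0.00506) = 2.91×10⁻⁵ T.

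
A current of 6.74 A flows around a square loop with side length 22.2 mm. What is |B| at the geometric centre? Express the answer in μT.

B ≈ 343 μT

Each side is a finite straight segment at perpendicular distance d = a/(2 tan(π/4)) = 0.0111 m from the centre, with end-angles ±π/4.
One side contributes B₁ = (μ₀I/4πd)·2 sin(π/4) = 8.59×10⁻⁵ T.
All 4 sides add in the same direction: B = 4 × 8.59×10⁻⁵ = 3.43×10⁻⁴ T.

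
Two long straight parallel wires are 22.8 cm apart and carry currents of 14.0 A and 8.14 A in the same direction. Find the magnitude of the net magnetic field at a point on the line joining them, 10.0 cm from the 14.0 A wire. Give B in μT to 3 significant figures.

Each long wire gives B = μ₀I/(2πd). Distances are d₁ = 0.1 m and d₂ = 0.128 m.
B₁ = 2.80×10⁻⁵ T, B₂ = 1.27×10⁻⁵ T.
Between parallel currents the two contributions point in opposite directions, so they subtract. B = |B₁ − B₂| = |2.80×10⁻⁵ − 1.27×10⁻⁵| = 1.53×10⁻⁵ T.

B ≈ 15.3 μT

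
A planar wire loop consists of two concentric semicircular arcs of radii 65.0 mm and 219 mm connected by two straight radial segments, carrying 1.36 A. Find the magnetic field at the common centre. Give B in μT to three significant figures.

B ≈ 4.62 μT

The radial connectors point toward the centre, so dl × r̂ = 0 and they contribute nothing.
Each semicircle gives μ₀I/(4R): inner arc 6.57×10⁻⁶ T, outer arc 1.95×10⁻⁶ T.
The two arcs carry current in opposite angular senses, so their fields oppose: B = |6.57×10⁻⁶ − 1.95×10⁻⁶| = 4.62×10⁻⁶ T.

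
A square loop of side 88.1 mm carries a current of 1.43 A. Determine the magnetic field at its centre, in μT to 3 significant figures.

Each side is a finite straight segment at perpendicular distance d = a/(2 tan(π/4)) = 0.04405 m from the centre, with end-angles ±π/4.
One side contributes B₁ = (μ₀I/4πd)·2 sin(π/4) = 4.59×10⁻⁶ T.
All 4 sides add in the same direction: B = 4 × 4.59×10⁻⁶ = 1.84×10⁻⁵ T.

B ≈ 18.4 μT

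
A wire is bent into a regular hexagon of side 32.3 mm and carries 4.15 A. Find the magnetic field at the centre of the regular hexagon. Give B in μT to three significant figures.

B ≈ 89.0 μT

Each side is a finite straight segment at perpendicular distance d = a/(2 tan(π/6)) = 0.02797 m from the centre, with end-angles ±π/6.
One side contributes B₁ = (μ₀I/4πd)·2 sin(π/6) = 1.48×10⁻⁵ T.
All 6 sides add in the same direction: B = 6 × 1.48×10⁻⁵ = 8.90×10⁻⁵ T.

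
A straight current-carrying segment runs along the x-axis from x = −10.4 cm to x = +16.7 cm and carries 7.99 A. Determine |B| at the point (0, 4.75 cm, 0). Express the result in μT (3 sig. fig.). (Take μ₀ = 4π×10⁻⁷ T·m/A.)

For a finite straight segment, B = (μ₀I/4πd)(sinθ₁ + sinθ₂), where θ₁, θ₂ are the angles from the perpendicular to each end.
The perpendicular distance is d = 0.0475 m; the end-offsets along the wire are a = 0.104 m and b = 0.167 m.
sinθ₁ = 0.104/√(0.104²+0.0475²) = 0.9096; sinθ₂ = 0.167/√(0.167²+0.0475²) = 0.9618.
B = (4π×10⁻⁷ × 7.99) / (4π × 0.0475) × (0.9096 + 0.9618) = 3.15×10⁻⁵ T.

B ≈ 31.5 μT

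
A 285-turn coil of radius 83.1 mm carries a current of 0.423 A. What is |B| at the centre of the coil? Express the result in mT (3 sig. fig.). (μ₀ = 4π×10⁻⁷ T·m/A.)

For an N-turn flat coil, B = Nμ₀I/(2R) with R = 0.0831 m.
B = 285 × 3.20×10⁻⁶ T = 9.12×10⁻⁴ T.

B ≈ 0.912 mT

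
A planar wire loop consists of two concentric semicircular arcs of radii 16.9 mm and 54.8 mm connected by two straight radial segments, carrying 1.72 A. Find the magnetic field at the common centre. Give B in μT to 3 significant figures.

B ≈ 22.1 μT

The radial connectors point toward the centre, so dl × r̂ = 0 and they contribute nothing.
Each semicircle gives μ₀I/(4R): inner arc 3.20×10⁻⁵ T, outer arc 9.86×10⁻⁶ T.
The two arcs carry current in opposite angular senses, so their fields oppose: B = |3.20×10⁻⁵ − 9.86×10⁻⁶| = 2.21×10⁻⁵ T.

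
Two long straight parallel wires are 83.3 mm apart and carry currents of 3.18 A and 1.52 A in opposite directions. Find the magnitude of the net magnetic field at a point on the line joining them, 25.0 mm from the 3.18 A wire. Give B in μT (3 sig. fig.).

B ≈ 30.7 μT

Each long wire gives B = μ₀I/(2πd). Distances are d₁ = 0.025 m and d₂ = 0.0583 m.
B₁ = 2.54×10⁻⁵ T, B₂ = 5.21×10⁻⁶ T.
Between antiparallel currents both contributions point the same way, so they add. B = B₁ + B₂ = 2.54×10⁻⁵ + 5.21×10⁻⁶ = 3.07×10⁻⁵ T.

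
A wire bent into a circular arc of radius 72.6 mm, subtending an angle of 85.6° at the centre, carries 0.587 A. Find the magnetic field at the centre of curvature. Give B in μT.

B ≈ 1.21 μT

The Biot–Savart field of a circular arc at its centre is B = μ₀Iφ/(4πR), with φ = 1.494 rad.
B = (4π×10⁻⁷ × 0.587 × 1.494) / (4π × 0.0726) = 1.21×10⁻⁶ T.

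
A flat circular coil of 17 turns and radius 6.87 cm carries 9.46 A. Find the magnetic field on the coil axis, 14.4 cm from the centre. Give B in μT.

B ≈ 117 μT

For an N-turn flat coil, B = Nμ₀IR²/[2(R²+z²)^(3/2)] with R = 0.0687 m, z = 0.144 m.
B = 17 × 6.91×10⁻⁶ T = 1.17×10⁻⁴ T.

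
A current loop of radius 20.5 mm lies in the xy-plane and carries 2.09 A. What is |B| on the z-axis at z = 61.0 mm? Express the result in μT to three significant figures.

On the axis of a circular loop, B = μ₀IR² / [2(R²+z²)^(3/2)].
R² + z² = (0.0205)² + (0.061)² = 0.004141 m², and (R²+z²)^(3/2) = 2.66×10⁻⁴ m³.
B = (4π×10⁻⁷ × 2.09 × 0.0004203) / (2 × 2.66×10⁻⁴) = 2.07×10⁻⁶ T.

B ≈ 2.07 μT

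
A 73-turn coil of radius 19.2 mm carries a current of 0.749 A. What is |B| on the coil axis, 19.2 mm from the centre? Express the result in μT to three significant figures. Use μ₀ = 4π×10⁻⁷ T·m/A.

B ≈ 633 μT

For an N-turn flat coil, B = Nμ₀IR²/[2(R²+z²)^(3/2)] with R = 0.0192 m, z = 0.0192 m.
B = 73 × 8.67×10⁻⁶ T = 6.33×10⁻⁴ T.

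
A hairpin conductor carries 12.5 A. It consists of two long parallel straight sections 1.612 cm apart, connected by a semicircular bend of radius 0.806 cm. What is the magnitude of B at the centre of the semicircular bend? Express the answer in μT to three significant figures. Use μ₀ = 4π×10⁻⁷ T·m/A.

The semicircular arc contributes B_arc = μ₀I·π/(4πR) = μ₀I/(4R) = 4.87×10⁻⁴ T.
Each semi-infinite lead is at perpendicular distance R = 0.00806 m from the centre, with the perpendicular foot at its near end, so it contributes μ₀I/(4πR); both point the same way, together 3.10×10⁻⁴ T.
Arc and leads all point the same direction: B = 4.87×10⁻⁴ + 3.10×10⁻⁴ = 7.97×10⁻⁴ T.

B ≈ 797 μT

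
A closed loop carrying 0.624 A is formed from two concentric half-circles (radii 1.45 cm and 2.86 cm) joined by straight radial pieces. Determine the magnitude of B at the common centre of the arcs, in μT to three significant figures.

The radial connectors point toward the centre, so dl × r̂ = 0 and they contribute nothing.
Each semicircle gives μ₀I/(4R): inner arc 1.35×10⁻⁵ T, outer arc 6.85×10⁻⁶ T.
The two arcs carry current in opposite angular senses, so their fields oppose: B = |1.35×10⁻⁵ − 6.85×10⁻⁶| = 6.67×10⁻⁶ T.

B ≈ 6.67 μT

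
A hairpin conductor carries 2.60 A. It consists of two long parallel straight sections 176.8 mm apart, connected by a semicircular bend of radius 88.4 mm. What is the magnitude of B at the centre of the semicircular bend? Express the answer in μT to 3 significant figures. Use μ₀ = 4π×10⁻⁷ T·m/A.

The semicircular arc contributes B_arc = μ₀I·π/(4πR) = μ₀I/(4R) = 9.24×10⁻⁶ T.
Each semi-infinite lead is at perpendicular distance R = 0.0884 m from the centre, with the perpendicular foot at its near end, so it contributes μ₀I/(4πR); both point the same way, together 5.88×10⁻⁶ T.
Arc and leads all point the same direction: B = 9.24×10⁻⁶ + 5.88×10⁻⁶ = 1.51×10⁻⁵ T.

B ≈ 15.1 μT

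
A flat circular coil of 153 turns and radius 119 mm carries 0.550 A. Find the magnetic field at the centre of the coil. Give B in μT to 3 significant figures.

B ≈ 444 μT

For an N-turn flat coil, B = Nμ₀I/(2R) with R = 0.119 m.
B = 153 × 2.90×10⁻⁶ T = 4.44×10⁻⁴ T.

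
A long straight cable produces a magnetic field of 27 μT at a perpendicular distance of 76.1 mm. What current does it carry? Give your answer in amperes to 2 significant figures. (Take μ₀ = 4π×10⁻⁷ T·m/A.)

For a long straight wire B = μ₀I/(2πd), so I = 2πdB/μ₀.
I = 2π × 0.0761 × 2.70×10⁻⁵ / (4π×10⁻⁷) = 10.3 A.

I ≈ 10 A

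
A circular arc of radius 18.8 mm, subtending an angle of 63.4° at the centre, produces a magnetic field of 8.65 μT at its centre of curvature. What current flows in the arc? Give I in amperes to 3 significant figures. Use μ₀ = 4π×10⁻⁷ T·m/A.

I ≈ 1.47 A

For a circular arc, B = μ₀Iφ/(4πR) with φ in radians; here φ = 1.107 rad.
So I = 4πRB/(μ₀φ) = 4π × 0.0188 × 8.65×10⁻⁶ / (4π×10⁻⁷ × 1.107) = 1.47 A.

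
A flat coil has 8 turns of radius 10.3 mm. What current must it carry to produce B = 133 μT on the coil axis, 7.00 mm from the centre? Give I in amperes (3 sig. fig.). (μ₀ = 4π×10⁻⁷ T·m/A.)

For an N-turn coil, B = Nμ₀IR²/[2(R²+z²)^(3/2)] with R = 0.0103 m, z = 0.007 m, so I = 2B(R²+z²)^(3/2)/(Nμ₀R²) = 2 × 1.33×10⁻⁴ × 1.93×10⁻⁶ / (8 × 4π×10⁻⁷ × 0.0001061) = 0.482 A.

I ≈ 0.482 A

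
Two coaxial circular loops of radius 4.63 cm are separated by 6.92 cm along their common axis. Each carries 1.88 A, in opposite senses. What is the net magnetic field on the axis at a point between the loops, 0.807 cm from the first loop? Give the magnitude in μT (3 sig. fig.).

B ≈ 18.8 μT

Each loop contributes B = μ₀IR²/[2(R²+z²)^(3/2)] on the axis, with z measured from that loop.
Loop 1 (z = 0.00807 m): B₁ = 2.44×10⁻⁵ T. Loop 2 (z = 0.06113 m): B₂ = 5.62×10⁻⁶ T.
The fields oppose: B = |B₁ − B₂| = 1.88×10⁻⁵ T.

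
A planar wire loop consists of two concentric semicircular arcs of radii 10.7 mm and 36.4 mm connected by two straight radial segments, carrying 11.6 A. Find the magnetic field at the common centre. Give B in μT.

The radial connectors point toward the centre, so dl × r̂ = 0 and they contribute nothing.
Each semicircle gives μ₀I/(4R): inner arc 3.41×10⁻⁴ T, outer arc 1.00×10⁻⁴ T.
The two arcs carry current in opposite angular senses, so their fields oppose: B = |3.41×10⁻⁴ − 1.00×10⁻⁴| = 2.40×10⁻⁴ T.

B ≈ 240 μT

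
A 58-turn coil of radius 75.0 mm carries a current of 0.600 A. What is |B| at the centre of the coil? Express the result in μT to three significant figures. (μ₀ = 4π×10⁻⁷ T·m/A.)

For an N-turn flat coil, B = Nμ₀I/(2R) with R = 0.075 m.
B = 58 × 5.03×10⁻⁶ T = 2.92×10⁻⁴ T.

B ≈ 292 μT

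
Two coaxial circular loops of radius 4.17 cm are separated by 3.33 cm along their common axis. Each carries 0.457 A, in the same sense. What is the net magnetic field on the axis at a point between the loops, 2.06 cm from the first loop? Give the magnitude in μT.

B ≈ 11.0 μT

Each loop contributes B = μ₀IR²/[2(R²+z²)^(3/2)] on the axis, with z measured from that loop.
Loop 1 (z = 0.0206 m): B₁ = 4.96×10⁻⁶ T. Loop 2 (z = 0.0127 m): B₂ = 6.03×10⁻⁶ T.
The fields add: B = B₁ + B₂ = 1.10×10⁻⁵ T.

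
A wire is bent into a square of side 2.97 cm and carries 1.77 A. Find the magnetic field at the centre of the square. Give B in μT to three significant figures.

B ≈ 67.4 μT

Each side is a finite straight segment at perpendicular distance d = a/(2 tan(π/4)) = 0.01485 m from the centre, with end-angles ±π/4.
One side contributes B₁ = (μ₀I/4πd)·2 sin(π/4) = 1.69×10⁻⁵ T.
All 4 sides add in the same direction: B = 4 × 1.69×10⁻⁵ = 6.74×10⁻⁵ T.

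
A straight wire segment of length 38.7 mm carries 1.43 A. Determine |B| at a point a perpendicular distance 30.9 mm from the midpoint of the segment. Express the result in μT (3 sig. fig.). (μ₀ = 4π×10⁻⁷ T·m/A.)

For a finite straight segment, B = (μ₀I/4πd)(sinθ₁ + sinθ₂), where θ₁, θ₂ are the angles from the perpendicular to each end.
The perpendicular from the point meets the wire at its midpoint, so each end is L/2 = 0.01935 m away along the wire.
sinθ₁ = 0.01935/√(0.01935²+0.0309²) = 0.5307; sinθ₂ = 0.01935/√(0.01935²+0.0309²) = 0.5307.
B = (4π×10⁻⁷ × 1.43) / (4π × 0.0309) × (0.5307 + 0.5307) = 4.91×10⁻⁶ T.

B ≈ 4.91 μT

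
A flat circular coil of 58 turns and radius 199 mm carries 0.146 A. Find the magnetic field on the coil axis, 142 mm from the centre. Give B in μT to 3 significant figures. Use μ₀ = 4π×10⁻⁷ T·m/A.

For an N-turn flat coil, B = Nμ₀IR²/[2(R²+z²)^(3/2)] with R = 0.199 m, z = 0.142 m.
B = 58 × 2.49×10⁻⁷ T = 1.44×10⁻⁵ T.

B ≈ 14.4 μT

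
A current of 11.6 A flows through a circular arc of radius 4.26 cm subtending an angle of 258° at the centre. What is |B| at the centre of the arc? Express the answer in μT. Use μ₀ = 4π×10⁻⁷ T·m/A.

The Biot–Savart field of a circular arc at its centre is B = μ₀Iφ/(4πR), with φ = 4.503 rad.
B = (4π×10⁻⁷ × 11.6 × 4.503) / (4π × 0.0426) = 1.23×10⁻⁴ T.

B ≈ 123 μT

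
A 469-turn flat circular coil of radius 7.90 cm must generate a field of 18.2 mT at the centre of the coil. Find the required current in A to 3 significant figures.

I ≈ 4.88 A

For an N-turn coil, B = Nμ₀I/(2R) with R = 0.079 m, so I = 2RB/(Nμ₀) = 2 × 0.079 × 1.82×10⁻² / (469 × 4π×10⁻⁷) = 4.88 A.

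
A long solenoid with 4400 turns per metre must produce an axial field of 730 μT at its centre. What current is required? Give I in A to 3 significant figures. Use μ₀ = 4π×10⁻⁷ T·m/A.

Inside a long solenoid B = μ₀nI with n = 4400 m⁻¹, so I = B/(μ₀n).
I = 7.30×10⁻⁴ / (4π×10⁻⁷ × 4400) = 0.132 A.

I ≈ 0.132 A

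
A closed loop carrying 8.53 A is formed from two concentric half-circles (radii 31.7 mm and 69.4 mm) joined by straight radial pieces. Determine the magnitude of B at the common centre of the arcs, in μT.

The radial connectors point toward the centre, so dl × r̂ = 0 and they contribute nothing.
Each semicircle gives μ₀I/(4R): inner arc 8.45×10⁻⁵ T, outer arc 3.86×10⁻⁵ T.
The two arcs carry current in opposite angular senses, so their fields oppose: B = |8.45×10⁻⁵ − 3.86×10⁻⁵| = 4.59×10⁻⁵ T.

B ≈ 45.9 μT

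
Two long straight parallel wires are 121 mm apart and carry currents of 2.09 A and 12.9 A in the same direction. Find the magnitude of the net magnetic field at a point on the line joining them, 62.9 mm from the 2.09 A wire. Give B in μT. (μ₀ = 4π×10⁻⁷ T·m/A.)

B ≈ 37.8 μT

Each long wire gives B = μ₀I/(2πd). Distances are d₁ = 0.0629 m and d₂ = 0.0581 m.
B₁ = 6.65×10⁻⁶ T, B₂ = 4.44×10⁻⁵ T.
Between parallel currents the two contributions point in opposite directions, so they subtract. B = |B₁ − B₂| = |6.65×10⁻⁶ − 4.44×10⁻⁵| = 3.78×10⁻⁵ T.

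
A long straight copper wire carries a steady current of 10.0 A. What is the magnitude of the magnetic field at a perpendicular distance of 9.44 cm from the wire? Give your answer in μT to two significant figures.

B ≈ 21 μT

For an infinitely long straight wire, B = μ₀I/(2πd).
B = (4π×10⁻⁷ × 10.0) / (2π × 0.0944) = 2.12×10⁻⁵ T.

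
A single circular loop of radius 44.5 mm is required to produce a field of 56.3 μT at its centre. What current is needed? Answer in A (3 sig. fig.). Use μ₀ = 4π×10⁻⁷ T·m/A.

At the centre of a circular loop B = μ₀I/(2R), so I = 2RB/μ₀.
With R = 0.0445 m, I = 2 × 0.0445 × 5.63×10⁻⁵ / (4π×10⁻⁷) = 3.99 A.

I ≈ 3.99 A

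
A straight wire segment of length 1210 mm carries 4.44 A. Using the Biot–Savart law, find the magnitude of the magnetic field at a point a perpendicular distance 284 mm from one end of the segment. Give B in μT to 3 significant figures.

For a finite straight segment, B = (μ₀I/4πd)(sinθ₁ + sinθ₂), where θ₁, θ₂ are the angles from the perpendicular to each end.
The perpendicular foot is at one end, so the two end-offsets along the wire are 0 and L = 1.21 m.
sinθ₁ = 0/√(0²+0.284²) = 0.0000; sinθ₂ = 1.21/√(1.21²+0.284²) = 0.9735.
B = (4π×10⁻⁷ × 4.44) / (4π × 0.284) × (0.0000 + 0.9735) = 1.52×10⁻⁶ T.

B ≈ 1.52 μT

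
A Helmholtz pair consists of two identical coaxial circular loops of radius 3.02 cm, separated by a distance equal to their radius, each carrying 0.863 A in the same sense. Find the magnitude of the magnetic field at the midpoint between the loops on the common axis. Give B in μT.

B ≈ 25.7 μT

Each loop contributes B = μ₀IR²/[2(R²+z²)^(3/2)] on the axis, with z measured from that loop.
Loop 1 (z = 0.0151 m): B₁ = 1.28×10⁻⁵ T. Loop 2 (z = 0.0151 m): B₂ = 1.28×10⁻⁵ T.
The fields add: B = B₁ + B₂ = 2.57×10⁻⁵ T.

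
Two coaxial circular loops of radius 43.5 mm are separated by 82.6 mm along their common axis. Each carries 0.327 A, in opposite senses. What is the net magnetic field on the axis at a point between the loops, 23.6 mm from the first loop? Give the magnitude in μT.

Each loop contributes B = μ₀IR²/[2(R²+z²)^(3/2)] on the axis, with z measured from that loop.
Loop 1 (z = 0.0236 m): B₁ = 3.21×10⁻⁶ T. Loop 2 (z = 0.059 m): B₂ = 9.87×10⁻⁷ T.
The fields oppose: B = |B₁ − B₂| = 2.22×10⁻⁶ T.

B ≈ 2.22 μT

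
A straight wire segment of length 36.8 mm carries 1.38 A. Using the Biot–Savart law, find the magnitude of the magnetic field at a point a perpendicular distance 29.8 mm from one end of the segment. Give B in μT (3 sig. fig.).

For a finite straight segment, B = (μ₀I/4πd)(sinθ₁ + sinθ₂), where θ₁, θ₂ are the angles from the perpendicular to each end.
The perpendicular foot is at one end, so the two end-offsets along the wire are 0 and L = 0.0368 m.
sinθ₁ = 0/√(0²+0.0298²) = 0.0000; sinθ₂ = 0.0368/√(0.0368²+0.0298²) = 0.7771.
B = (4π×10⁻⁷ × 1.38) / (4π × 0.0298) × (0.0000 + 0.7771) = 3.60×10⁻⁶ T.

B ≈ 3.60 μT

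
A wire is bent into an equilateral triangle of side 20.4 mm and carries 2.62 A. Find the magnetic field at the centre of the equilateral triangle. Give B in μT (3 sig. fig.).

Each side is a finite straight segment at perpendicular distance d = a/(2 tan(π/3)) = 0.005889 m from the centre, with end-angles ±π/3.
One side contributes B₁ = (μ₀I/4πd)·2 sin(π/3) = 7.71×10⁻⁵ T.
All 3 sides add in the same direction: B = 3 × 7.71×10⁻⁵ = 2.31×10⁻⁴ T.

B ≈ 231 μT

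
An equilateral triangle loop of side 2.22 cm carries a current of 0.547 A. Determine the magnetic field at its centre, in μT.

Each side is a finite straight segment at perpendicular distance d = a/(2 tan(π/3)) = 0.006409 m from the centre, with end-angles ±π/3.
One side contributes B₁ = (μ₀I/4πd)·2 sin(π/3) = 1.48×10⁻⁵ T.
All 3 sides add in the same direction: B = 3 × 1.48×10⁻⁵ = 4.44×10⁻⁵ T.

B ≈ 44.4 μT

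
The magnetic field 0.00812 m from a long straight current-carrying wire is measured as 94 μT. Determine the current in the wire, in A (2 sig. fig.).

For a long straight wire B = μ₀I/(2πd), so I = 2πdB/μ₀.
I = 2π × 0.00812 × 9.40×10⁻⁵ / (4π×10⁻⁷) = 3.82 A.

I ≈ 3.8 A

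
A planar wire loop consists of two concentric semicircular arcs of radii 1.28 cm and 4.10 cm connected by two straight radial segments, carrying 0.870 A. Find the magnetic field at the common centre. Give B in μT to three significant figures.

The radial connectors point toward the centre, so dl × r̂ = 0 and they contribute nothing.
Each semicircle gives μ₀I/(4R): inner arc 2.14×10⁻⁵ T, outer arc 6.67×10⁻⁶ T.
The two arcs carry current in opposite angular senses, so their fields oppose: B = |2.14×10⁻⁵ − 6.67×10⁻⁶| = 1.47×10⁻⁵ T.

B ≈ 14.7 μT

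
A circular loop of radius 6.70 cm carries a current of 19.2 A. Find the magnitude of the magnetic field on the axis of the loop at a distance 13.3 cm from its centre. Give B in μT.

B ≈ 16.4 μT

On the axis of a circular loop, B = μ₀IR² / [2(R²+z²)^(3/2)].
R² + z² = (0.067)² + (0.133)² = 0.02218 m², and (R²+z²)^(3/2) = 3.30×10⁻³ m³.
B = (4π×10⁻⁷ × 19.2 × 0.004489) / (2 × 3.30×10⁻³) = 1.64×10⁻⁵ T.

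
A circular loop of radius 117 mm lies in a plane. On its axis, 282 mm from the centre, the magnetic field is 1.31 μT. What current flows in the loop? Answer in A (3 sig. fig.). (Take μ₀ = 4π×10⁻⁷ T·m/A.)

On the axis of a loop, B = μ₀IR²/[2(R²+z²)^(3/2)], so I = 2B(R²+z²)^(3/2)/(μ₀R²).
R² + z² = 0.01369 + 0.07952 = 0.09321 m²; raised to 3/2 gives 2.85×10⁻² m³.
I = 2 × 1.31×10⁻⁶ × 2.85×10⁻² / (1.26×10⁻⁶ × 0.01369) = 4.33 A.

I ≈ 4.33 A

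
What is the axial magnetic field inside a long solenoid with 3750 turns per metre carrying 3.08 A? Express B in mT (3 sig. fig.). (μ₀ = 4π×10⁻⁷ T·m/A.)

Inside a long solenoid, B = μ₀nI with n = 3750 turns/m.
B = 4π×10⁻⁷ × 3750 × 3.08 = 1.45×10⁻² T.

B ≈ 14.5 mT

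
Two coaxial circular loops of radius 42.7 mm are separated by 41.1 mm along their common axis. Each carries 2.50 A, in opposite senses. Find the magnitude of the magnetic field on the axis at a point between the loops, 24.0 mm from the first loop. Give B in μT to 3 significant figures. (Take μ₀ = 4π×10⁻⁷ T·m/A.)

Each loop contributes B = μ₀IR²/[2(R²+z²)^(3/2)] on the axis, with z measured from that loop.
Loop 1 (z = 0.024 m): B₁ = 2.44×10⁻⁵ T. Loop 2 (z = 0.0171 m): B₂ = 2.94×10⁻⁵ T.
The fields oppose: B = |B₁ − B₂| = 5.06×10⁻⁶ T.

B ≈ 5.06 μT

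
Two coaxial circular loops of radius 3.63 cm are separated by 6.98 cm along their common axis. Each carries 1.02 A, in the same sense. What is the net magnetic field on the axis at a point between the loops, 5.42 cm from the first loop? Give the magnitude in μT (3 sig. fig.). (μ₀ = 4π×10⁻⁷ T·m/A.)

B ≈ 16.7 μT

Each loop contributes B = μ₀IR²/[2(R²+z²)^(3/2)] on the axis, with z measured from that loop.
Loop 1 (z = 0.0542 m): B₁ = 3.04×10⁻⁶ T. Loop 2 (z = 0.0156 m): B₂ = 1.37×10⁻⁵ T.
The fields add: B = B₁ + B₂ = 1.67×10⁻⁵ T.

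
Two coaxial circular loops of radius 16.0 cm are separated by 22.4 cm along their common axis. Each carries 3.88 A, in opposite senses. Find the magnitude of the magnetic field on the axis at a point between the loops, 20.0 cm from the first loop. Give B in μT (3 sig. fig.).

B ≈ 11.0 μT

Each loop contributes B = μ₀IR²/[2(R²+z²)^(3/2)] on the axis, with z measured from that loop.
Loop 1 (z = 0.2 m): B₁ = 3.71×10⁻⁶ T. Loop 2 (z = 0.024 m): B₂ = 1.47×10⁻⁵ T.
The fields oppose: B = |B₁ − B₂| = 1.10×10⁻⁵ T.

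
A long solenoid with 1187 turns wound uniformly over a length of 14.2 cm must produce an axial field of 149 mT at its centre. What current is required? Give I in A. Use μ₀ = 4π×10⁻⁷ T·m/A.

I ≈ 14.2 A

Inside a long solenoid B = μ₀nI with n = 8359 m⁻¹, so I = B/(μ₀n).
I = 0.149 / (4π×10⁻⁷ × 8359) = 14.2 A.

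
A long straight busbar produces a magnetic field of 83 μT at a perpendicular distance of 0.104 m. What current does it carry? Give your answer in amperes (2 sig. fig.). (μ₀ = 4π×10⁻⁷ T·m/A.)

I ≈ 43 A

For a long straight wire B = μ₀I/(2πd), so I = 2πdB/μ₀.
I = 2π × 0.104 × 8.30×10⁻⁵ / (4π×10⁻⁷) = 43.2 A.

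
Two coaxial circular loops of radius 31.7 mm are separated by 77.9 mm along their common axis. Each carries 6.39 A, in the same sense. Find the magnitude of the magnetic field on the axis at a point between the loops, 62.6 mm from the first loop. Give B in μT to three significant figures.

Each loop contributes B = μ₀IR²/[2(R²+z²)^(3/2)] on the axis, with z measured from that loop.
Loop 1 (z = 0.0626 m): B₁ = 1.17×10⁻⁵ T. Loop 2 (z = 0.0153 m): B₂ = 9.25×10⁻⁵ T.
The fields add: B = B₁ + B₂ = 1.04×10⁻⁴ T.

B ≈ 104 μT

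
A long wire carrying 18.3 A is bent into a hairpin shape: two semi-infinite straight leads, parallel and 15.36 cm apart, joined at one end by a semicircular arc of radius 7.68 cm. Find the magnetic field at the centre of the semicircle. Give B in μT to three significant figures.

The semicircular arc contributes B_arc = μ₀I·π/(4πR) = μ₀I/(4R) = 7.49×10⁻⁵ T.
Each semi-infinite lead is at perpendicular distance R = 0.0768 m from the centre, with the perpendicular foot at its near end, so it contributes μ₀I/(4πR); both point the same way, together 4.77×10⁻⁵ T.
Arc and leads all point the same direction: B = 7.49×10⁻⁵ + 4.77×10⁻⁵ = 1.23×10⁻⁴ T.

B ≈ 123 μT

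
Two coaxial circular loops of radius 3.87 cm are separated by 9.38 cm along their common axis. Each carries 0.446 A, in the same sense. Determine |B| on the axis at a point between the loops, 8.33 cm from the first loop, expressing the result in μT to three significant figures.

Each loop contributes B = μ₀IR²/[2(R²+z²)^(3/2)] on the axis, with z measured from that loop.
Loop 1 (z = 0.0833 m): B₁ = 5.42×10⁻⁷ T. Loop 2 (z = 0.0105 m): B₂ = 6.51×10⁻⁶ T.
The fields add: B = B₁ + B₂ = 7.05×10⁻⁶ T.

B ≈ 7.05 μT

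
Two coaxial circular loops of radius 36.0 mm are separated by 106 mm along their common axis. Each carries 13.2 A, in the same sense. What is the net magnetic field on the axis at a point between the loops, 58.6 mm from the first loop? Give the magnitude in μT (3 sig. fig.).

Each loop contributes B = μ₀IR²/[2(R²+z²)^(3/2)] on the axis, with z measured from that loop.
Loop 1 (z = 0.0586 m): B₁ = 3.30×10⁻⁵ T. Loop 2 (z = 0.0474 m): B₂ = 5.10×10⁻⁵ T.
The fields add: B = B₁ + B₂ = 8.40×10⁻⁵ T.

B ≈ 84.0 μT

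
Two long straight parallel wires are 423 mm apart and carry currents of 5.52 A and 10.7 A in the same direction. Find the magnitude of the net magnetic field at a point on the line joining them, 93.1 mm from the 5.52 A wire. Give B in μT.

B ≈ 5.37 μT

Each long wire gives B = μ₀I/(2πd). Distances are d₁ = 0.0931 m and d₂ = 0.3299 m.
B₁ = 1.19×10⁻⁵ T, B₂ = 6.49×10⁻⁶ T.
Between parallel currents the two contributions point in opposite directions, so they subtract. B = |B₁ − B₂| = |1.19×10⁻⁵ − 6.49×10⁻⁶| = 5.37×10⁻⁶ T.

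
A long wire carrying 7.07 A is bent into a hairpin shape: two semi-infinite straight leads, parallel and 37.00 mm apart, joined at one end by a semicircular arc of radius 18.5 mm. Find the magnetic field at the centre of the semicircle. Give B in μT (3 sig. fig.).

The semicircular arc contributes B_arc = μ₀I·π/(4πR) = μ₀I/(4R) = 1.20×10⁻⁴ T.
Each semi-infinite lead is at perpendicular distance R = 0.0185 m from the centre, with the perpendicular foot at its near end, so it contributes μ₀I/(4πR); both point the same way, together 7.64×10⁻⁵ T.
Arc and leads all point the same direction: B = 1.20×10⁻⁴ + 7.64×10⁻⁵ = 1.96×10⁻⁴ T.

B ≈ 196 μT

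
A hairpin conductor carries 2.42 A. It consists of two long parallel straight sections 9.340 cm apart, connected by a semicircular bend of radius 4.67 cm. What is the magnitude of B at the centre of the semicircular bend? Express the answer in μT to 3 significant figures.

The semicircular arc contributes B_arc = μ₀I·π/(4πR) = μ₀I/(4R) = 1.63×10⁻⁵ T.
Each semi-infinite lead is at perpendicular distance R = 0.0467 m from the centre, with the perpendicular foot at its near end, so it contributes μ₀I/(4πR); both point the same way, together 1.04×10⁻⁵ T.
Arc and leads all point the same direction: B = 1.63×10⁻⁵ + 1.04×10⁻⁵ = 2.66×10⁻⁵ T.

B ≈ 26.6 μT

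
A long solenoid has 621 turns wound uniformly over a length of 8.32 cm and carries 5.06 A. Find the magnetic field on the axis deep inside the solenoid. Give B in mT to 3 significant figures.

B ≈ 47.5 mT

Inside a long solenoid, B = μ₀nI with n = 7464 turns/m.
B = 4π×10⁻⁷ × 7464 × 5.06 = 4.75×10⁻² T.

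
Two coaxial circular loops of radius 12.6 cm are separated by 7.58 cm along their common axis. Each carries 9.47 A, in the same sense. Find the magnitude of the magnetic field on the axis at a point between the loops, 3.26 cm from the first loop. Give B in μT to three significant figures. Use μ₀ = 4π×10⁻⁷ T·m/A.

B ≈ 82.8 μT

Each loop contributes B = μ₀IR²/[2(R²+z²)^(3/2)] on the axis, with z measured from that loop.
Loop 1 (z = 0.0326 m): B₁ = 4.28×10⁻⁵ T. Loop 2 (z = 0.0432 m): B₂ = 4.00×10⁻⁵ T.
The fields add: B = B₁ + B₂ = 8.28×10⁻⁵ T.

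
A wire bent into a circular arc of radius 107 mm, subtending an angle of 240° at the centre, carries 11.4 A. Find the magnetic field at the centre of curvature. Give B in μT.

The Biot–Savart field of a circular arc at its centre is B = μ₀Iφ/(4πR), with φ = 4.189 rad.
B = (4π×10⁻⁷ × 11.4 × 4.189) / (4π × 0.107) = 4.46×10⁻⁵ T.

B ≈ 44.6 μT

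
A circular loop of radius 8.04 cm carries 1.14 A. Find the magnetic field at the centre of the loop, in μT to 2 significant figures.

B ≈ 8.9 μT

At the centre of a circular loop the Biot–Savart law gives B = μ₀I/(2R).
B = (4π×10⁻⁷ × 1.14) / (2 × 0.0804) = 8.91×10⁻⁶ T.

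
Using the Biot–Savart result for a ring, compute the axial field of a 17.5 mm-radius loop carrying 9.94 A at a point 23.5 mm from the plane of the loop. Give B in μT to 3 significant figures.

B ≈ 76.0 μT

On the axis of a circular loop, B = μ₀IR² / [2(R²+z²)^(3/2)].
R² + z² = (0.0175)² + (0.0235)² = 0.0008585 m², and (R²+z²)^(3/2) = 2.52×10⁻⁵ m³.
B = (4π×10⁻⁷ × 9.94 × 0.0003063) / (2 × 2.52×10⁻⁵) = 7.60×10⁻⁵ T.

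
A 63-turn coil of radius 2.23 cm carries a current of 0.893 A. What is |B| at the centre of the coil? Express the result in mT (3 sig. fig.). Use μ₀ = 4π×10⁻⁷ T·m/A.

For an N-turn flat coil, B = Nμ₀I/(2R) with R = 0.0223 m.
B = 63 × 2.52×10⁻⁵ T = 1.59×10⁻³ T.

B ≈ 1.59 mT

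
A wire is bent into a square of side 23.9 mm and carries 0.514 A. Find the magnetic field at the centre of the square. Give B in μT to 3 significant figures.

B ≈ 24.3 μT

Each side is a finite straight segment at perpendicular distance d = a/(2 tan(π/4)) = 0.01195 m from the centre, with end-angles ±π/4.
One side contributes B₁ = (μ₀I/4πd)·2 sin(π/4) = 6.08×10⁻⁶ T.
All 4 sides add in the same direction: B = 4 × 6.08×10⁻⁶ = 2.43×10⁻⁵ T.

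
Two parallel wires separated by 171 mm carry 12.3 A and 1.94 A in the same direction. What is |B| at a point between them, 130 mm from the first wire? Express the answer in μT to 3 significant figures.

Each long wire gives B = μ₀I/(2πd). Distances are d₁ = 0.13 m and d₂ = 0.041 m.
B₁ = 1.89×10⁻⁵ T, B₂ = 9.46×10⁻⁶ T.
Between parallel currents the two contributions point in opposite directions, so they subtract. B = |B₁ − B₂| = |1.89×10⁻⁵ − 9.46×10⁻⁶| = 9.46×10⁻⁶ T.

B ≈ 9.46 μT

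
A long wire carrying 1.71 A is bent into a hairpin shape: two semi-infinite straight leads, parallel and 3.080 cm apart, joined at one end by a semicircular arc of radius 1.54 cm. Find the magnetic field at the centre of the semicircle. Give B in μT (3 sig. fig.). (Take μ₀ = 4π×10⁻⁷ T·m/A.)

B ≈ 57.1 μT

The semicircular arc contributes B_arc = μ₀I·π/(4πR) = μ₀I/(4R) = 3.49×10⁻⁵ T.
Each semi-infinite lead is at perpendicular distance R = 0.0154 m from the centre, with the perpendicular foot at its near end, so it contributes μ₀I/(4πR); both point the same way, together 2.22×10⁻⁵ T.
Arc and leads all point the same direction: B = 3.49×10⁻⁵ + 2.22×10⁻⁵ = 5.71×10⁻⁵ T.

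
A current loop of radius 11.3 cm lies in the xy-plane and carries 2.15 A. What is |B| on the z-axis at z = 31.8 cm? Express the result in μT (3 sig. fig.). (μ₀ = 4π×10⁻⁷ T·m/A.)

On the axis of a circular loop, B = μ₀IR² / [2(R²+z²)^(3/2)].
R² + z² = (0.113)² + (0.318)² = 0.1139 m², and (R²+z²)^(3/2) = 3.84×10⁻² m³.
B = (4π×10⁻⁷ × 2.15 × 0.01277) / (2 × 3.84×10⁻²) = 4.49×10⁻⁷ T.

B ≈ 0.449 μT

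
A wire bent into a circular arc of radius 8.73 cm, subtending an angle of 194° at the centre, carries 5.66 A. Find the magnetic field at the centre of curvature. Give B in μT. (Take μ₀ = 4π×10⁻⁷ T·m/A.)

The Biot–Savart field of a circular arc at its centre is B = μ₀Iφ/(4πR), with φ = 3.386 rad.
B = (4π×10⁻⁷ × 5.66 × 3.386) / (4π × 0.0873) = 2.20×10⁻⁵ T.

B ≈ 22.0 μT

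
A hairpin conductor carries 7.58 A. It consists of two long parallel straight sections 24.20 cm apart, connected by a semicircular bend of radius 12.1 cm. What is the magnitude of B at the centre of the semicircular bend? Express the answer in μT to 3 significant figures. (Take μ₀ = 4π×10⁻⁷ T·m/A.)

The semicircular arc contributes B_arc = μ₀I·π/(4πR) = μ₀I/(4R) = 1.97×10⁻⁵ T.
Each semi-infinite lead is at perpendicular distance R = 0.121 m from the centre, with the perpendicular foot at its near end, so it contributes μ₀I/(4πR); both point the same way, together 1.25×10⁻⁵ T.
Arc and leads all point the same direction: B = 1.97×10⁻⁵ + 1.25×10⁻⁵ = 3.22×10⁻⁵ T.

B ≈ 32.2 μT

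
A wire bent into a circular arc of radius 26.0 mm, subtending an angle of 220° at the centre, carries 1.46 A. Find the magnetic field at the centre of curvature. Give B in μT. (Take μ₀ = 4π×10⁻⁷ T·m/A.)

The Biot–Savart field of a circular arc at its centre is B = μ₀Iφ/(4πR), with φ = 3.84 rad.
B = (4π×10⁻⁷ × 1.46 × 3.84) / (4π × 0.026) = 2.16×10⁻⁵ T.

B ≈ 21.6 μT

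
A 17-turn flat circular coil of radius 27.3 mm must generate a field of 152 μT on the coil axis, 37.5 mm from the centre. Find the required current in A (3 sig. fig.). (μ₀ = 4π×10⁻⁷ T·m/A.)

I ≈ 1.91 A

For an N-turn coil, B = Nμ₀IR²/[2(R²+z²)^(3/2)] with R = 0.0273 m, z = 0.0375 m, so I = 2B(R²+z²)^(3/2)/(Nμ₀R²) = 2 × 1.52×10⁻⁴ × 9.98×10⁻⁵ / (17 × 4π×10⁻⁷ × 0.0007453) = 1.91 A.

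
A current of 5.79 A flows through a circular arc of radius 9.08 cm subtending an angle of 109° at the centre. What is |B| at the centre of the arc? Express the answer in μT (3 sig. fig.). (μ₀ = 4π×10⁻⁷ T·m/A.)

The Biot–Savart field of a circular arc at its centre is B = μ₀Iφ/(4πR), with φ = 1.902 rad.
B = (4π×10⁻⁷ × 5.79 × 1.902) / (4π × 0.0908) = 1.21×10⁻⁵ T.

B ≈ 12.1 μT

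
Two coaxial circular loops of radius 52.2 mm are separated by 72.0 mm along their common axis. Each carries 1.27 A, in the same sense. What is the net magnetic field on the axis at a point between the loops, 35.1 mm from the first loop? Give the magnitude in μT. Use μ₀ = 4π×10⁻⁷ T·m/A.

B ≈ 17.1 μT

Each loop contributes B = μ₀IR²/[2(R²+z²)^(3/2)] on the axis, with z measured from that loop.
Loop 1 (z = 0.0351 m): B₁ = 8.74×10⁻⁶ T. Loop 2 (z = 0.0369 m): B₂ = 8.32×10⁻⁶ T.
The fields add: B = B₁ + B₂ = 1.71×10⁻⁵ T.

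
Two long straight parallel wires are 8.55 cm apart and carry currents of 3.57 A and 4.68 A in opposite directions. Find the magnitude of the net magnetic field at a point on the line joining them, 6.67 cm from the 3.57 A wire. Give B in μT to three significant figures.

Each long wire gives B = μ₀I/(2πd). Distances are d₁ = 0.0667 m and d₂ = 0.0188 m.
B₁ = 1.07×10⁻⁵ T, B₂ = 4.98×10⁻⁵ T.
Between antiparallel currents both contributions point the same way, so they add. B = B₁ + B₂ = 1.07×10⁻⁵ + 4.98×10⁻⁵ = 6.05×10⁻⁵ T.

B ≈ 60.5 μT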